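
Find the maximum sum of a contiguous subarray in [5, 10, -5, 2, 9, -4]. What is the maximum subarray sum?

Using Kadane's algorithm on [5, 10, -5, 2, 9, -4]:

Scanning through the array:
Position 1 (value 10): max_ending_here = 15, max_so_far = 15
Position 2 (value -5): max_ending_here = 10, max_so_far = 15
Position 3 (value 2): max_ending_here = 12, max_so_far = 15
Position 4 (value 9): max_ending_here = 21, max_so_far = 21
Position 5 (value -4): max_ending_here = 17, max_so_far = 21

Maximum subarray: [5, 10, -5, 2, 9]
Maximum sum: 21

The maximum subarray is [5, 10, -5, 2, 9] with sum 21. This subarray runs from index 0 to index 4.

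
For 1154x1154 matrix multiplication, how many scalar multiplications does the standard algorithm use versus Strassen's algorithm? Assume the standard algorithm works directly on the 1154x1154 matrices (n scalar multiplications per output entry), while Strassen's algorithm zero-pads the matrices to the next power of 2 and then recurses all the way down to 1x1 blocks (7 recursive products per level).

Matrix multiplication for 1154x1154 matrices:

Strassen's algorithm requires power-of-2 dimensions. Pad 1154x1154 to 2048x2048 (next power of 2).

Standard algorithm: 1154^3 = 1536800264 multiplications
Strassen's algorithm: 7^(log2(2048)) = 7^11 = 1977326743 multiplications
Difference: 1536800264 - 1977326743 = -440526479 (Strassen uses MORE here due to padding overhead — for small or just-over-power-of-2 n, padding can outweigh the per-level savings)

Standard: 1536800264 multiplications (1154^3). Strassen: 1977326743 multiplications (7^11, after padding to 2048x2048). Strassen reduces 8 recursive multiplications to 7 at each level.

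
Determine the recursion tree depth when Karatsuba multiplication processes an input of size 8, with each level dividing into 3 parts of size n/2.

For divide and conquer with division factor 2:

Problem sizes at each level:
Level 0: 8
Level 1: 4
Level 2: 2
Level 3: 1

The root is level 0 and the size-1 base case is level 3 (the tree spans levels 0 through 3, i.e. 4 levels counting the root), so the depth is the number of divisions: log_2(8) = 3

The recursion tree depth is log_2(8) = 3. At each level, the problem size is divided by 2, so it takes 3 divisions to reduce to a base case of size 1. The algorithm makes 3 recursive calls at each level.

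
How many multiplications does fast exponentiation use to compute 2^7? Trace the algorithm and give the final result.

Computing 2^7 by squaring (build up from 2^1; each line after the first costs one multiplication):

2^1 = 2
2^2 = (2^1)^2 = 2^2 = 4
2^3 = 2 * 2^2 = 2 * 4 = 8
2^6 = (2^3)^2 = 8^2 = 64
2^7 = 2 * 2^6 = 2 * 64 = 128

Result: 128
Multiplications needed: 4 (4 lines after 2^1)

2^7 = 128. Using exponentiation by squaring, this requires 4 multiplications. The key idea: if the exponent is even, square the half-power; if odd, multiply by the base once.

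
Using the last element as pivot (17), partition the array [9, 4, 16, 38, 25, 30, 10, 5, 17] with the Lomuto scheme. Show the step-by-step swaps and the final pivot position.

Lomuto partition with pivot = 17:

Initial array: [9, 4, 16, 38, 25, 30, 10, 5, 17]

arr[0]=9 <= 17: swap with position 0, array becomes [9, 4, 16, 38, 25, 30, 10, 5, 17]
arr[1]=4 <= 17: swap with position 1, array becomes [9, 4, 16, 38, 25, 30, 10, 5, 17]
arr[2]=16 <= 17: swap with position 2, array becomes [9, 4, 16, 38, 25, 30, 10, 5, 17]
arr[3]=38 > 17: no swap
arr[4]=25 > 17: no swap
arr[5]=30 > 17: no swap
arr[6]=10 <= 17: swap with position 3, array becomes [9, 4, 16, 10, 25, 30, 38, 5, 17]
arr[7]=5 <= 17: swap with position 4, array becomes [9, 4, 16, 10, 5, 30, 38, 25, 17]

Place pivot at position 5: [9, 4, 16, 10, 5, 17, 38, 25, 30]
Pivot position: 5

After partitioning with pivot 17, the array becomes [9, 4, 16, 10, 5, 17, 38, 25, 30]. The pivot is placed at index 5. All elements to the left of the pivot are <= 17, and all elements to the right are > 17.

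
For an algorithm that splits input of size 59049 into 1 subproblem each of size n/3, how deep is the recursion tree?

For divide and conquer with division factor 3:

Problem sizes at each level:
Level 0: 59049
Level 1: 19683
Level 2: 6561
Level 3: 2187
Level 4: 729
Level 5: 243
Level 6: 81
Level 7: 27
Level 8: 9
Level 9: 3
Level 10: 1

The root is level 0 and the size-1 base case is level 10 (the tree spans levels 0 through 10, i.e. 11 levels counting the root), so the depth is the number of divisions: log_3(59049) = 10

The recursion tree depth is log_3(59049) = 10. At each level, the problem size is divided by 3, so it takes 10 divisions to reduce to a base case of size 1. The algorithm makes 1 recursive call at each level.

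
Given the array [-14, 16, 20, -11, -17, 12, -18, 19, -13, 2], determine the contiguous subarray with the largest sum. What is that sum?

Using Kadane's algorithm on [-14, 16, 20, -11, -17, 12, -18, 19, -13, 2]:

Scanning through the array:
Position 1 (value 16): max_ending_here = 16, max_so_far = 16
Position 2 (value 20): max_ending_here = 36, max_so_far = 36
Position 3 (value -11): max_ending_here = 25, max_so_far = 36
Position 4 (value -17): max_ending_here = 8, max_so_far = 36
Position 5 (value 12): max_ending_here = 20, max_so_far = 36
Position 6 (value -18): max_ending_here = 2, max_so_far = 36
Position 7 (value 19): max_ending_here = 21, max_so_far = 36
Position 8 (value -13): max_ending_here = 8, max_so_far = 36
Position 9 (value 2): max_ending_here = 10, max_so_far = 36

Maximum subarray: [16, 20]
Maximum sum: 36

The maximum subarray is [16, 20] with sum 36. This subarray runs from index 1 to index 2.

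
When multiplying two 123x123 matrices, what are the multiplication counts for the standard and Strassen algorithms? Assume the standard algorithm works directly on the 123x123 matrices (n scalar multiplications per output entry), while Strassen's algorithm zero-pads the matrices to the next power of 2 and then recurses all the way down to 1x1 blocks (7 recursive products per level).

Matrix multiplication for 123x123 matrices:

Strassen's algorithm requires power-of-2 dimensions. Pad 123x123 to 128x128 (next power of 2).

Standard algorithm: 123^3 = 1860867 multiplications
Strassen's algorithm: 7^(log2(128)) = 7^7 = 823543 multiplications
Savings: 1860867 - 823543 = 1037324 multiplications

Standard: 1860867 multiplications (123^3). Strassen: 823543 multiplications (7^7, after padding to 128x128). Strassen reduces 8 recursive multiplications to 7 at each level.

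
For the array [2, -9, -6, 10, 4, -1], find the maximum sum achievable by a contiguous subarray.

Using Kadane's algorithm on [2, -9, -6, 10, 4, -1]:

Scanning through the array:
Position 1 (value -9): max_ending_here = -7, max_so_far = 2
Position 2 (value -6): max_ending_here = -6, max_so_far = 2
Position 3 (value 10): max_ending_here = 10, max_so_far = 10
Position 4 (value 4): max_ending_here = 14, max_so_far = 14
Position 5 (value -1): max_ending_here = 13, max_so_far = 14

Maximum subarray: [10, 4]
Maximum sum: 14

The maximum subarray is [10, 4] with sum 14. This subarray runs from index 3 to index 4.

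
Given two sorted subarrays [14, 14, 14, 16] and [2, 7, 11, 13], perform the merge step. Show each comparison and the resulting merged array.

Merging process:

Compare 14 vs 2: take 2 from right. Merged: [2]
Compare 14 vs 7: take 7 from right. Merged: [2, 7]
Compare 14 vs 11: take 11 from right. Merged: [2, 7, 11]
Compare 14 vs 13: take 13 from right. Merged: [2, 7, 11, 13]
Append remaining from left: [14, 14, 14, 16]. Merged: [2, 7, 11, 13, 14, 14, 14, 16]

Final merged array: [2, 7, 11, 13, 14, 14, 14, 16]
Total comparisons: 4

The merged array is [2, 7, 11, 13, 14, 14, 14, 16], requiring 4 comparisons. The merge step runs in O(n) time where n is the total number of elements.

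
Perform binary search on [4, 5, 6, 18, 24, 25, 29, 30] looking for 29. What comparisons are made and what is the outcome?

Binary search for 29 in [4, 5, 6, 18, 24, 25, 29, 30]:

lo=0, hi=7, mid=3, arr[mid]=18 -> 18 < 29, search right half
lo=4, hi=7, mid=5, arr[mid]=25 -> 25 < 29, search right half
lo=6, hi=7, mid=6, arr[mid]=29 -> Found target at index 6!

Binary search finds 29 at index 6 after 3 comparisons. The search repeatedly halves the search space by comparing with the middle element.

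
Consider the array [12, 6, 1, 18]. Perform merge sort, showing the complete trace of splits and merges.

Merge sort trace:

Split: [12, 6, 1, 18] -> [12, 6] and [1, 18]
  Split: [12, 6] -> [12] and [6]
  Merge: [12] + [6] -> [6, 12]
  Split: [1, 18] -> [1] and [18]
  Merge: [1] + [18] -> [1, 18]
Merge: [6, 12] + [1, 18] -> [1, 6, 12, 18]

Final sorted array: [1, 6, 12, 18]

The merge sort proceeds by recursively splitting the array and merging sorted halves.
After all merges, the sorted array is [1, 6, 12, 18].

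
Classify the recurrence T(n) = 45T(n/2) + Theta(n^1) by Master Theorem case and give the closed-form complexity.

Master Theorem for T(n) = 45T(n/2) + O(n^1):

a = 45, b = 2, c = 1
log_b(a) = log_2(45) = 5.4919

Case 1: c = 1 < log_2(45) = 5.4919
T(n) = O(n^(log_2 45))

For T(n) = 45T(n/2) + O(n^1): log_2(45) = 5.4919. This is Case 1 of the Master Theorem (c < log_b(a), work dominated by leaves), giving O(n^(log_2 45)).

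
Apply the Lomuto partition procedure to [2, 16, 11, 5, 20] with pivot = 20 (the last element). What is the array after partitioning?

Lomuto partition with pivot = 20:

Initial array: [2, 16, 11, 5, 20]

arr[0]=2 <= 20: swap with position 0, array becomes [2, 16, 11, 5, 20]
arr[1]=16 <= 20: swap with position 1, array becomes [2, 16, 11, 5, 20]
arr[2]=11 <= 20: swap with position 2, array becomes [2, 16, 11, 5, 20]
arr[3]=5 <= 20: swap with position 3, array becomes [2, 16, 11, 5, 20]

Place pivot at position 4: [2, 16, 11, 5, 20]
Pivot position: 4

After partitioning with pivot 20, the array becomes [2, 16, 11, 5, 20]. The pivot is placed at index 4. All elements to the left of the pivot are <= 20, and all elements to the right are > 20.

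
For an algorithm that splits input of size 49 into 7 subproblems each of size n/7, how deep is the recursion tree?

For divide and conquer with division factor 7:

Problem sizes at each level:
Level 0: 49
Level 1: 7
Level 2: 1

The root is level 0 and the size-1 base case is level 2 (the tree spans levels 0 through 2, i.e. 3 levels counting the root), so the depth is the number of divisions: log_7(49) = 2

The recursion tree depth is log_7(49) = 2. At each level, the problem size is divided by 7, so it takes 2 divisions to reduce to a base case of size 1. The algorithm makes 7 recursive calls at each level.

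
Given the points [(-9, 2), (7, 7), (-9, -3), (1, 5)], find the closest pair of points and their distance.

Computing all pairwise distances among 4 points:

d((-9, 2), (7, 7)) = 16.7631
d((-9, 2), (-9, -3)) = 5.0 <-- minimum
d((-9, 2), (1, 5)) = 10.4403
d((7, 7), (-9, -3)) = 18.868
d((7, 7), (1, 5)) = 6.3246
d((-9, -3), (1, 5)) = 12.8062

Closest pair: (-9, 2) and (-9, -3) with distance 5.0

The closest pair is (-9, 2) and (-9, -3) with Euclidean distance 5.0. For 4 points, brute-force pairwise comparison is shown above. For large n, the divide-and-conquer algorithm (sort by x, recurse on halves, check the dividing strip) achieves O(n log n).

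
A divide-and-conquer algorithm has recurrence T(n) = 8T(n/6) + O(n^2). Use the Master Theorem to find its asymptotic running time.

Master Theorem for T(n) = 8T(n/6) + O(n^2):

a = 8, b = 6, c = 2
log_b(a) = log_6(8) = 1.1606

Case 3: c = 2 > log_6(8) = 1.1606
T(n) = O(n^2) = O(n^2)

For T(n) = 8T(n/6) + O(n^2): log_6(8) = 1.1606. This is Case 3 of the Master Theorem (c > log_b(a), work dominated by root), giving O(n^2).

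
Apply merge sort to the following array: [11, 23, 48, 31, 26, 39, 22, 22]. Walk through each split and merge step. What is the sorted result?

Merge sort trace:

Split: [11, 23, 48, 31, 26, 39, 22, 22] -> [11, 23, 48, 31] and [26, 39, 22, 22]
  Split: [11, 23, 48, 31] -> [11, 23] and [48, 31]
    Split: [11, 23] -> [11] and [23]
    Merge: [11] + [23] -> [11, 23]
    Split: [48, 31] -> [48] and [31]
    Merge: [48] + [31] -> [31, 48]
  Merge: [11, 23] + [31, 48] -> [11, 23, 31, 48]
  Split: [26, 39, 22, 22] -> [26, 39] and [22, 22]
    Split: [26, 39] -> [26] and [39]
    Merge: [26] + [39] -> [26, 39]
    Split: [22, 22] -> [22] and [22]
    Merge: [22] + [22] -> [22, 22]
  Merge: [26, 39] + [22, 22] -> [22, 22, 26, 39]
Merge: [11, 23, 31, 48] + [22, 22, 26, 39] -> [11, 22, 22, 23, 26, 31, 39, 48]

Final sorted array: [11, 22, 22, 23, 26, 31, 39, 48]

The merge sort proceeds by recursively splitting the array and merging sorted halves.
After all merges, the sorted array is [11, 22, 22, 23, 26, 31, 39, 48].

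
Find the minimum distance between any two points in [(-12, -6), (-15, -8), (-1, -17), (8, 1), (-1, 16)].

Computing all pairwise distances among 5 points:

d((-12, -6), (-15, -8)) = 3.6056 <-- minimum
d((-12, -6), (-1, -17)) = 15.5563
d((-12, -6), (8, 1)) = 21.1896
d((-12, -6), (-1, 16)) = 24.5967
d((-15, -8), (-1, -17)) = 16.6433
d((-15, -8), (8, 1)) = 24.6982
d((-15, -8), (-1, 16)) = 27.7849
d((-1, -17), (8, 1)) = 20.1246
d((-1, -17), (-1, 16)) = 33.0
d((8, 1), (-1, 16)) = 17.4929

Closest pair: (-12, -6) and (-15, -8) with distance 3.6056

The closest pair is (-12, -6) and (-15, -8) with Euclidean distance 3.6056. For 5 points, brute-force pairwise comparison is shown above. For large n, the divide-and-conquer algorithm (sort by x, recurse on halves, check the dividing strip) achieves O(n log n).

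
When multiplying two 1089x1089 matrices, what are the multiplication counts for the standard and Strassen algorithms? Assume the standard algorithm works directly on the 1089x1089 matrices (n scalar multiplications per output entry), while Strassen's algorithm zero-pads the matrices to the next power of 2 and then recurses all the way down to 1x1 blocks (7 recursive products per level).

Matrix multiplication for 1089x1089 matrices:

Strassen's algorithm requires power-of-2 dimensions. Pad 1089x1089 to 2048x2048 (next power of 2).

Standard algorithm: 1089^3 = 1291467969 multiplications
Strassen's algorithm: 7^(log2(2048)) = 7^11 = 1977326743 multiplications
Difference: 1291467969 - 1977326743 = -685858774 (Strassen uses MORE here due to padding overhead — for small or just-over-power-of-2 n, padding can outweigh the per-level savings)

Standard: 1291467969 multiplications (1089^3). Strassen: 1977326743 multiplications (7^11, after padding to 2048x2048). Strassen reduces 8 recursive multiplications to 7 at each level.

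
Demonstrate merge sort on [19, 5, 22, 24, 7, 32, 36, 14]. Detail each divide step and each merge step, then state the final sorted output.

Merge sort trace:

Split: [19, 5, 22, 24, 7, 32, 36, 14] -> [19, 5, 22, 24] and [7, 32, 36, 14]
  Split: [19, 5, 22, 24] -> [19, 5] and [22, 24]
    Split: [19, 5] -> [19] and [5]
    Merge: [19] + [5] -> [5, 19]
    Split: [22, 24] -> [22] and [24]
    Merge: [22] + [24] -> [22, 24]
  Merge: [5, 19] + [22, 24] -> [5, 19, 22, 24]
  Split: [7, 32, 36, 14] -> [7, 32] and [36, 14]
    Split: [7, 32] -> [7] and [32]
    Merge: [7] + [32] -> [7, 32]
    Split: [36, 14] -> [36] and [14]
    Merge: [36] + [14] -> [14, 36]
  Merge: [7, 32] + [14, 36] -> [7, 14, 32, 36]
Merge: [5, 19, 22, 24] + [7, 14, 32, 36] -> [5, 7, 14, 19, 22, 24, 32, 36]

Final sorted array: [5, 7, 14, 19, 22, 24, 32, 36]

The merge sort proceeds by recursively splitting the array and merging sorted halves.
After all merges, the sorted array is [5, 7, 14, 19, 22, 24, 32, 36].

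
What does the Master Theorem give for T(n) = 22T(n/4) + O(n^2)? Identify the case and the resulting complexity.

Master Theorem for T(n) = 22T(n/4) + O(n^2):

a = 22, b = 4, c = 2
log_b(a) = log_4(22) = 2.2297

Case 1: c = 2 < log_4(22) = 2.2297
T(n) = O(n^(log_4 22))

For T(n) = 22T(n/4) + O(n^2): log_4(22) = 2.2297. This is Case 1 of the Master Theorem (c < log_b(a), work dominated by leaves), giving O(n^(log_4 22)).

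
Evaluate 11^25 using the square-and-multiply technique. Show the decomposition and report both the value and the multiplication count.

Computing 11^25 by squaring (build up from 11^1; each line after the first costs one multiplication):

11^1 = 11
11^2 = (11^1)^2 = 11^2 = 121
11^3 = 11 * 11^2 = 11 * 121 = 1331
11^6 = (11^3)^2 = 1331^2 = 1771561
11^12 = (11^6)^2 = 1771561^2 = 3138428376721
11^24 = (11^12)^2 = 3138428376721^2 = 9849732675807611094711841
11^25 = 11 * 11^24 = 11 * 9849732675807611094711841 = 108347059433883722041830251

Result: 108347059433883722041830251
Multiplications needed: 6 (6 lines after 11^1)

11^25 = 108347059433883722041830251. Using exponentiation by squaring, this requires 6 multiplications. The key idea: if the exponent is even, square the half-power; if odd, multiply by the base once.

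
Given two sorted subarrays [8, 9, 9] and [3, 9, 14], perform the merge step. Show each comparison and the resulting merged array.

Merging process:

Compare 8 vs 3: take 3 from right. Merged: [3]
Compare 8 vs 9: take 8 from left. Merged: [3, 8]
Compare 9 vs 9: take 9 from left. Merged: [3, 8, 9]
Compare 9 vs 9: take 9 from left. Merged: [3, 8, 9, 9]
Append remaining from right: [9, 14]. Merged: [3, 8, 9, 9, 9, 14]

Final merged array: [3, 8, 9, 9, 9, 14]
Total comparisons: 4

The merged array is [3, 8, 9, 9, 9, 14], requiring 4 comparisons. The merge step runs in O(n) time where n is the total number of elements.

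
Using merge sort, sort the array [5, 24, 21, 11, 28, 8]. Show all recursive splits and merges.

Merge sort trace:

Split: [5, 24, 21, 11, 28, 8] -> [5, 24, 21] and [11, 28, 8]
  Split: [5, 24, 21] -> [5] and [24, 21]
    Split: [24, 21] -> [24] and [21]
    Merge: [24] + [21] -> [21, 24]
  Merge: [5] + [21, 24] -> [5, 21, 24]
  Split: [11, 28, 8] -> [11] and [28, 8]
    Split: [28, 8] -> [28] and [8]
    Merge: [28] + [8] -> [8, 28]
  Merge: [11] + [8, 28] -> [8, 11, 28]
Merge: [5, 21, 24] + [8, 11, 28] -> [5, 8, 11, 21, 24, 28]

Final sorted array: [5, 8, 11, 21, 24, 28]

The merge sort proceeds by recursively splitting the array and merging sorted halves.
After all merges, the sorted array is [5, 8, 11, 21, 24, 28].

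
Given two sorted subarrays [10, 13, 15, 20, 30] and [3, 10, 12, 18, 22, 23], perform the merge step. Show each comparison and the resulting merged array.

Merging process:

Compare 10 vs 3: take 3 from right. Merged: [3]
Compare 10 vs 10: take 10 from left. Merged: [3, 10]
Compare 13 vs 10: take 10 from right. Merged: [3, 10, 10]
Compare 13 vs 12: take 12 from right. Merged: [3, 10, 10, 12]
Compare 13 vs 18: take 13 from left. Merged: [3, 10, 10, 12, 13]
Compare 15 vs 18: take 15 from left. Merged: [3, 10, 10, 12, 13, 15]
Compare 20 vs 18: take 18 from right. Merged: [3, 10, 10, 12, 13, 15, 18]
Compare 20 vs 22: take 20 from left. Merged: [3, 10, 10, 12, 13, 15, 18, 20]
Compare 30 vs 22: take 22 from right. Merged: [3, 10, 10, 12, 13, 15, 18, 20, 22]
Compare 30 vs 23: take 23 from right. Merged: [3, 10, 10, 12, 13, 15, 18, 20, 22, 23]
Append remaining from left: [30]. Merged: [3, 10, 10, 12, 13, 15, 18, 20, 22, 23, 30]

Final merged array: [3, 10, 10, 12, 13, 15, 18, 20, 22, 23, 30]
Total comparisons: 10

The merged array is [3, 10, 10, 12, 13, 15, 18, 20, 22, 23, 30], requiring 10 comparisons. The merge step runs in O(n) time where n is the total number of elements.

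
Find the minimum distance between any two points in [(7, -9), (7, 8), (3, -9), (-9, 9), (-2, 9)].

Computing all pairwise distances among 5 points:

d((7, -9), (7, 8)) = 17.0
d((7, -9), (3, -9)) = 4.0 <-- minimum
d((7, -9), (-9, 9)) = 24.0832
d((7, -9), (-2, 9)) = 20.1246
d((7, 8), (3, -9)) = 17.4642
d((7, 8), (-9, 9)) = 16.0312
d((7, 8), (-2, 9)) = 9.0554
d((3, -9), (-9, 9)) = 21.6333
d((3, -9), (-2, 9)) = 18.6815
d((-9, 9), (-2, 9)) = 7.0

Closest pair: (7, -9) and (3, -9) with distance 4.0

The closest pair is (7, -9) and (3, -9) with Euclidean distance 4.0. For 5 points, brute-force pairwise comparison is shown above. For large n, the divide-and-conquer algorithm (sort by x, recurse on halves, check the dividing strip) achieves O(n log n).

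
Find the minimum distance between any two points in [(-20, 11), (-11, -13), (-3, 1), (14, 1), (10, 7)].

Computing all pairwise distances among 5 points:

d((-20, 11), (-11, -13)) = 25.632
d((-20, 11), (-3, 1)) = 19.7231
d((-20, 11), (14, 1)) = 35.4401
d((-20, 11), (10, 7)) = 30.2655
d((-11, -13), (-3, 1)) = 16.1245
d((-11, -13), (14, 1)) = 28.6531
d((-11, -13), (10, 7)) = 29.0
d((-3, 1), (14, 1)) = 17.0
d((-3, 1), (10, 7)) = 14.3178
d((14, 1), (10, 7)) = 7.2111 <-- minimum

Closest pair: (14, 1) and (10, 7) with distance 7.2111

The closest pair is (14, 1) and (10, 7) with Euclidean distance 7.2111. For 5 points, brute-force pairwise comparison is shown above. For large n, the divide-and-conquer algorithm (sort by x, recurse on halves, check the dividing strip) achieves O(n log n).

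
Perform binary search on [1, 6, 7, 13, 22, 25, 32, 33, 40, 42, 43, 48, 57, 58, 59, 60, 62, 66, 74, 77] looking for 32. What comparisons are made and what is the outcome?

Binary search for 32 in [1, 6, 7, 13, 22, 25, 32, 33, 40, 42, 43, 48, 57, 58, 59, 60, 62, 66, 74, 77]:

lo=0, hi=19, mid=9, arr[mid]=42 -> 42 > 32, search left half
lo=0, hi=8, mid=4, arr[mid]=22 -> 22 < 32, search right half
lo=5, hi=8, mid=6, arr[mid]=32 -> Found target at index 6!

Binary search finds 32 at index 6 after 3 comparisons. The search repeatedly halves the search space by comparing with the middle element.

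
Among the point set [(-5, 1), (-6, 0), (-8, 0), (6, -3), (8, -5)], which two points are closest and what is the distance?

Computing all pairwise distances among 5 points:

d((-5, 1), (-6, 0)) = 1.4142 <-- minimum
d((-5, 1), (-8, 0)) = 3.1623
d((-5, 1), (6, -3)) = 11.7047
d((-5, 1), (8, -5)) = 14.3178
d((-6, 0), (-8, 0)) = 2.0
d((-6, 0), (6, -3)) = 12.3693
d((-6, 0), (8, -5)) = 14.8661
d((-8, 0), (6, -3)) = 14.3178
d((-8, 0), (8, -5)) = 16.7631
d((6, -3), (8, -5)) = 2.8284

Closest pair: (-5, 1) and (-6, 0) with distance 1.4142

The closest pair is (-5, 1) and (-6, 0) with Euclidean distance 1.4142. For 5 points, brute-force pairwise comparison is shown above. For large n, the divide-and-conquer algorithm (sort by x, recurse on halves, check the dividing strip) achieves O(n log n).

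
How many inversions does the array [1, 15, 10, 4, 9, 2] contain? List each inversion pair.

Finding inversions in [1, 15, 10, 4, 9, 2]:

(1, 2): arr[1]=15 > arr[2]=10
(1, 3): arr[1]=15 > arr[3]=4
(1, 4): arr[1]=15 > arr[4]=9
(1, 5): arr[1]=15 > arr[5]=2
(2, 3): arr[2]=10 > arr[3]=4
(2, 4): arr[2]=10 > arr[4]=9
(2, 5): arr[2]=10 > arr[5]=2
(3, 5): arr[3]=4 > arr[5]=2
(4, 5): arr[4]=9 > arr[5]=2

Total inversions: 9

The array has 9 inversion(s): (1,2), (1,3), (1,4), (1,5), (2,3), (2,4), (2,5), (3,5), (4,5). Each pair (i,j) satisfies i < j and arr[i] > arr[j].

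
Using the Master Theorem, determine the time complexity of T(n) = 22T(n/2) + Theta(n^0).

Master Theorem for T(n) = 22T(n/2) + O(n^0):

a = 22, b = 2, c = 0
log_b(a) = log_2(22) = 4.4594

Case 1: c = 0 < log_2(22) = 4.4594
T(n) = O(n^(log_2 22))

For T(n) = 22T(n/2) + O(n^0): log_2(22) = 4.4594. This is Case 1 of the Master Theorem (c < log_b(a), work dominated by leaves), giving O(n^(log_2 22)).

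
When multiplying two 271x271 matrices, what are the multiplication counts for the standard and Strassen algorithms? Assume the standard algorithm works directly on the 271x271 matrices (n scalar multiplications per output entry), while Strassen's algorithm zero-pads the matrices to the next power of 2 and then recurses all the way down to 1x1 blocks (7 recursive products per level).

Matrix multiplication for 271x271 matrices:

Strassen's algorithm requires power-of-2 dimensions. Pad 271x271 to 512x512 (next power of 2).

Standard algorithm: 271^3 = 19902511 multiplications
Strassen's algorithm: 7^(log2(512)) = 7^9 = 40353607 multiplications
Difference: 19902511 - 40353607 = -20451096 (Strassen uses MORE here due to padding overhead — for small or just-over-power-of-2 n, padding can outweigh the per-level savings)

Standard: 19902511 multiplications (271^3). Strassen: 40353607 multiplications (7^9, after padding to 512x512). Strassen reduces 8 recursive multiplications to 7 at each level.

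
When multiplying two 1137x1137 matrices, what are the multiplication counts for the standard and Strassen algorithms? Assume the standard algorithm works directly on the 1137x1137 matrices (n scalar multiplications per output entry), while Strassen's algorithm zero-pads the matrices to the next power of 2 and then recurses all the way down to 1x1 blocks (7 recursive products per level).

Matrix multiplication for 1137x1137 matrices:

Strassen's algorithm requires power-of-2 dimensions. Pad 1137x1137 to 2048x2048 (next power of 2).

Standard algorithm: 1137^3 = 1469878353 multiplications
Strassen's algorithm: 7^(log2(2048)) = 7^11 = 1977326743 multiplications
Difference: 1469878353 - 1977326743 = -507448390 (Strassen uses MORE here due to padding overhead — for small or just-over-power-of-2 n, padding can outweigh the per-level savings)

Standard: 1469878353 multiplications (1137^3). Strassen: 1977326743 multiplications (7^11, after padding to 2048x2048). Strassen reduces 8 recursive multiplications to 7 at each level.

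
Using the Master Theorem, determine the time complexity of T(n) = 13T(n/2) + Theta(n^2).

Master Theorem for T(n) = 13T(n/2) + O(n^2):

a = 13, b = 2, c = 2
log_b(a) = log_2(13) = 3.7004

Case 1: c = 2 < log_2(13) = 3.7004
T(n) = O(n^(log_2 13))

For T(n) = 13T(n/2) + O(n^2): log_2(13) = 3.7004. This is Case 1 of the Master Theorem (c < log_b(a), work dominated by leaves), giving O(n^(log_2 13)).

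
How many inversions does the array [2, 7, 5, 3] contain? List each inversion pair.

Finding inversions in [2, 7, 5, 3]:

(1, 2): arr[1]=7 > arr[2]=5
(1, 3): arr[1]=7 > arr[3]=3
(2, 3): arr[2]=5 > arr[3]=3

Total inversions: 3

The array has 3 inversion(s): (1,2), (1,3), (2,3). Each pair (i,j) satisfies i < j and arr[i] > arr[j].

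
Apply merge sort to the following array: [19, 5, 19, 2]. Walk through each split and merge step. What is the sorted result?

Merge sort trace:

Split: [19, 5, 19, 2] -> [19, 5] and [19, 2]
  Split: [19, 5] -> [19] and [5]
  Merge: [19] + [5] -> [5, 19]
  Split: [19, 2] -> [19] and [2]
  Merge: [19] + [2] -> [2, 19]
Merge: [5, 19] + [2, 19] -> [2, 5, 19, 19]

Final sorted array: [2, 5, 19, 19]

The merge sort proceeds by recursively splitting the array and merging sorted halves.
After all merges, the sorted array is [2, 5, 19, 19].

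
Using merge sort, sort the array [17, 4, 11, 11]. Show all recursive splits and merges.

Merge sort trace:

Split: [17, 4, 11, 11] -> [17, 4] and [11, 11]
  Split: [17, 4] -> [17] and [4]
  Merge: [17] + [4] -> [4, 17]
  Split: [11, 11] -> [11] and [11]
  Merge: [11] + [11] -> [11, 11]
Merge: [4, 17] + [11, 11] -> [4, 11, 11, 17]

Final sorted array: [4, 11, 11, 17]

The merge sort proceeds by recursively splitting the array and merging sorted halves.
After all merges, the sorted array is [4, 11, 11, 17].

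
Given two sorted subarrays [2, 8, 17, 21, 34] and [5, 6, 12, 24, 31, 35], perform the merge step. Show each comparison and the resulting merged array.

Merging process:

Compare 2 vs 5: take 2 from left. Merged: [2]
Compare 8 vs 5: take 5 from right. Merged: [2, 5]
Compare 8 vs 6: take 6 from right. Merged: [2, 5, 6]
Compare 8 vs 12: take 8 from left. Merged: [2, 5, 6, 8]
Compare 17 vs 12: take 12 from right. Merged: [2, 5, 6, 8, 12]
Compare 17 vs 24: take 17 from left. Merged: [2, 5, 6, 8, 12, 17]
Compare 21 vs 24: take 21 from left. Merged: [2, 5, 6, 8, 12, 17, 21]
Compare 34 vs 24: take 24 from right. Merged: [2, 5, 6, 8, 12, 17, 21, 24]
Compare 34 vs 31: take 31 from right. Merged: [2, 5, 6, 8, 12, 17, 21, 24, 31]
Compare 34 vs 35: take 34 from left. Merged: [2, 5, 6, 8, 12, 17, 21, 24, 31, 34]
Append remaining from right: [35]. Merged: [2, 5, 6, 8, 12, 17, 21, 24, 31, 34, 35]

Final merged array: [2, 5, 6, 8, 12, 17, 21, 24, 31, 34, 35]
Total comparisons: 10

The merged array is [2, 5, 6, 8, 12, 17, 21, 24, 31, 34, 35], requiring 10 comparisons. The merge step runs in O(n) time where n is the total number of elements.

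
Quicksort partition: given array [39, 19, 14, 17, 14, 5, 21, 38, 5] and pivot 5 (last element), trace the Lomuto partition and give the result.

Lomuto partition with pivot = 5:

Initial array: [39, 19, 14, 17, 14, 5, 21, 38, 5]

arr[0]=39 > 5: no swap
arr[1]=19 > 5: no swap
arr[2]=14 > 5: no swap
arr[3]=17 > 5: no swap
arr[4]=14 > 5: no swap
arr[5]=5 <= 5: swap with position 0, array becomes [5, 19, 14, 17, 14, 39, 21, 38, 5]
arr[6]=21 > 5: no swap
arr[7]=38 > 5: no swap

Place pivot at position 1: [5, 5, 14, 17, 14, 39, 21, 38, 19]
Pivot position: 1

After partitioning with pivot 5, the array becomes [5, 5, 14, 17, 14, 39, 21, 38, 19]. The pivot is placed at index 1. All elements to the left of the pivot are <= 5, and all elements to the right are > 5.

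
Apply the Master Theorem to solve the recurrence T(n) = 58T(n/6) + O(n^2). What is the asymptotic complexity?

Master Theorem for T(n) = 58T(n/6) + O(n^2):

a = 58, b = 6, c = 2
log_b(a) = log_6(58) = 2.2662

Case 1: c = 2 < log_6(58) = 2.2662
T(n) = O(n^(log_6 58))

For T(n) = 58T(n/6) + O(n^2): log_6(58) = 2.2662. This is Case 1 of the Master Theorem (c < log_b(a), work dominated by leaves), giving O(n^(log_6 58)).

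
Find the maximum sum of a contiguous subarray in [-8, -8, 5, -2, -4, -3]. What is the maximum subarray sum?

Using Kadane's algorithm on [-8, -8, 5, -2, -4, -3]:

Scanning through the array:
Position 1 (value -8): max_ending_here = -8, max_so_far = -8
Position 2 (value 5): max_ending_here = 5, max_so_far = 5
Position 3 (value -2): max_ending_here = 3, max_so_far = 5
Position 4 (value -4): max_ending_here = -1, max_so_far = 5
Position 5 (value -3): max_ending_here = -3, max_so_far = 5

Maximum subarray: [5]
Maximum sum: 5

The maximum subarray is [5] with sum 5. This subarray runs from index 2 to index 2.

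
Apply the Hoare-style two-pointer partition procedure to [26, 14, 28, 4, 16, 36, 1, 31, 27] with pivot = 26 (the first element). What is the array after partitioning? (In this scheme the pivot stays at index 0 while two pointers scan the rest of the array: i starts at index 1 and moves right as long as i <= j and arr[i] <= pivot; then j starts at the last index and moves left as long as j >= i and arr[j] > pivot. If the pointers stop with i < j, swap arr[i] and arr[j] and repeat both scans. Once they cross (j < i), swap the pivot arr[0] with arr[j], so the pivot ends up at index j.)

Hoare-style two-pointer partition with pivot = 26:

Initial array: [26, 14, 28, 4, 16, 36, 1, 31, 27]

Pointers start at i = 1, j = 8.
i stops at index 2 (arr[2]=28 > 26), j stops at index 6 (arr[6]=1 <= 26): swap arr[2] and arr[6], array becomes [26, 14, 1, 4, 16, 36, 28, 31, 27]
i ends at 5, j ends at 4: the pointers have crossed (j < i), so scanning stops.

Swap pivot arr[0] with arr[4] to place pivot at position 4: [16, 14, 1, 4, 26, 36, 28, 31, 27]
Pivot position: 4

After partitioning with pivot 26, the array becomes [16, 14, 1, 4, 26, 36, 28, 31, 27]. The pivot is placed at index 4. All elements to the left of the pivot are <= 26, and all elements to the right are > 26.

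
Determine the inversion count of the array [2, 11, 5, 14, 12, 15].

Finding inversions in [2, 11, 5, 14, 12, 15]:

(1, 2): arr[1]=11 > arr[2]=5
(3, 4): arr[3]=14 > arr[4]=12

Total inversions: 2

The array has 2 inversion(s): (1,2), (3,4). Each pair (i,j) satisfies i < j and arr[i] > arr[j].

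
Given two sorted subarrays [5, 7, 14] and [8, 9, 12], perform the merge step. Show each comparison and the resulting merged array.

Merging process:

Compare 5 vs 8: take 5 from left. Merged: [5]
Compare 7 vs 8: take 7 from left. Merged: [5, 7]
Compare 14 vs 8: take 8 from right. Merged: [5, 7, 8]
Compare 14 vs 9: take 9 from right. Merged: [5, 7, 8, 9]
Compare 14 vs 12: take 12 from right. Merged: [5, 7, 8, 9, 12]
Append remaining from left: [14]. Merged: [5, 7, 8, 9, 12, 14]

Final merged array: [5, 7, 8, 9, 12, 14]
Total comparisons: 5

The merged array is [5, 7, 8, 9, 12, 14], requiring 5 comparisons. The merge step runs in O(n) time where n is the total number of elements.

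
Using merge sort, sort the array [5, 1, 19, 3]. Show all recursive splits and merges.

Merge sort trace:

Split: [5, 1, 19, 3] -> [5, 1] and [19, 3]
  Split: [5, 1] -> [5] and [1]
  Merge: [5] + [1] -> [1, 5]
  Split: [19, 3] -> [19] and [3]
  Merge: [19] + [3] -> [3, 19]
Merge: [1, 5] + [3, 19] -> [1, 3, 5, 19]

Final sorted array: [1, 3, 5, 19]

The merge sort proceeds by recursively splitting the array and merging sorted halves.
After all merges, the sorted array is [1, 3, 5, 19].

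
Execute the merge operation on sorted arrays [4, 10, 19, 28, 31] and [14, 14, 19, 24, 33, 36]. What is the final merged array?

Merging process:

Compare 4 vs 14: take 4 from left. Merged: [4]
Compare 10 vs 14: take 10 from left. Merged: [4, 10]
Compare 19 vs 14: take 14 from right. Merged: [4, 10, 14]
Compare 19 vs 14: take 14 from right. Merged: [4, 10, 14, 14]
Compare 19 vs 19: take 19 from left. Merged: [4, 10, 14, 14, 19]
Compare 28 vs 19: take 19 from right. Merged: [4, 10, 14, 14, 19, 19]
Compare 28 vs 24: take 24 from right. Merged: [4, 10, 14, 14, 19, 19, 24]
Compare 28 vs 33: take 28 from left. Merged: [4, 10, 14, 14, 19, 19, 24, 28]
Compare 31 vs 33: take 31 from left. Merged: [4, 10, 14, 14, 19, 19, 24, 28, 31]
Append remaining from right: [33, 36]. Merged: [4, 10, 14, 14, 19, 19, 24, 28, 31, 33, 36]

Final merged array: [4, 10, 14, 14, 19, 19, 24, 28, 31, 33, 36]
Total comparisons: 9

The merged array is [4, 10, 14, 14, 19, 19, 24, 28, 31, 33, 36], requiring 9 comparisons. The merge step runs in O(n) time where n is the total number of elements.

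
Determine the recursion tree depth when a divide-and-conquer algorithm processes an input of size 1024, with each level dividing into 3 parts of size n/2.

For divide and conquer with division factor 2:

Problem sizes at each level:
Level 0: 1024
Level 1: 512
Level 2: 256
Level 3: 128
Level 4: 64
Level 5: 32
Level 6: 16
Level 7: 8
Level 8: 4
Level 9: 2
Level 10: 1

The root is level 0 and the size-1 base case is level 10 (the tree spans levels 0 through 10, i.e. 11 levels counting the root), so the depth is the number of divisions: log_2(1024) = 10

The recursion tree depth is log_2(1024) = 10. At each level, the problem size is divided by 2, so it takes 10 divisions to reduce to a base case of size 1. The algorithm makes 3 recursive calls at each level.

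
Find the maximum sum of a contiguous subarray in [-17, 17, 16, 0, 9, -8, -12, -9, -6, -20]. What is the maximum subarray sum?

Using Kadane's algorithm on [-17, 17, 16, 0, 9, -8, -12, -9, -6, -20]:

Scanning through the array:
Position 1 (value 17): max_ending_here = 17, max_so_far = 17
Position 2 (value 16): max_ending_here = 33, max_so_far = 33
Position 3 (value 0): max_ending_here = 33, max_so_far = 33
Position 4 (value 9): max_ending_here = 42, max_so_far = 42
Position 5 (value -8): max_ending_here = 34, max_so_far = 42
Position 6 (value -12): max_ending_here = 22, max_so_far = 42
Position 7 (value -9): max_ending_here = 13, max_so_far = 42
Position 8 (value -6): max_ending_here = 7, max_so_far = 42
Position 9 (value -20): max_ending_here = -13, max_so_far = 42

Maximum subarray: [17, 16, 0, 9]
Maximum sum: 42

The maximum subarray is [17, 16, 0, 9] with sum 42. This subarray runs from index 1 to index 4.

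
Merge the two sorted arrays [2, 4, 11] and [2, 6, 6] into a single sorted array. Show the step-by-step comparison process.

Merging process:

Compare 2 vs 2: take 2 from left. Merged: [2]
Compare 4 vs 2: take 2 from right. Merged: [2, 2]
Compare 4 vs 6: take 4 from left. Merged: [2, 2, 4]
Compare 11 vs 6: take 6 from right. Merged: [2, 2, 4, 6]
Compare 11 vs 6: take 6 from right. Merged: [2, 2, 4, 6, 6]
Append remaining from left: [11]. Merged: [2, 2, 4, 6, 6, 11]

Final merged array: [2, 2, 4, 6, 6, 11]
Total comparisons: 5

The merged array is [2, 2, 4, 6, 6, 11], requiring 5 comparisons. The merge step runs in O(n) time where n is the total number of elements.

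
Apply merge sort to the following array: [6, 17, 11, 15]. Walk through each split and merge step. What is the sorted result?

Merge sort trace:

Split: [6, 17, 11, 15] -> [6, 17] and [11, 15]
  Split: [6, 17] -> [6] and [17]
  Merge: [6] + [17] -> [6, 17]
  Split: [11, 15] -> [11] and [15]
  Merge: [11] + [15] -> [11, 15]
Merge: [6, 17] + [11, 15] -> [6, 11, 15, 17]

Final sorted array: [6, 11, 15, 17]

The merge sort proceeds by recursively splitting the array and merging sorted halves.
After all merges, the sorted array is [6, 11, 15, 17].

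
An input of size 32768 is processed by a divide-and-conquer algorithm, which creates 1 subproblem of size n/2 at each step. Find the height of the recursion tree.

For divide and conquer with division factor 2:

Problem sizes at each level:
Level 0: 32768
Level 1: 16384
Level 2: 8192
Level 3: 4096
Level 4: 2048
Level 5: 1024
Level 6: 512
Level 7: 256
Level 8: 128
Level 9: 64
Level 10: 32
Level 11: 16
Level 12: 8
Level 13: 4
Level 14: 2
Level 15: 1

The root is level 0 and the size-1 base case is level 15 (the tree spans levels 0 through 15, i.e. 16 levels counting the root), so the depth is the number of divisions: log_2(32768) = 15

The recursion tree depth is log_2(32768) = 15. At each level, the problem size is divided by 2, so it takes 15 divisions to reduce to a base case of size 1. The algorithm makes 1 recursive call at each level.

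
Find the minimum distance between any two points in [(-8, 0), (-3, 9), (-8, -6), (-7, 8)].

Computing all pairwise distances among 4 points:

d((-8, 0), (-3, 9)) = 10.2956
d((-8, 0), (-8, -6)) = 6.0
d((-8, 0), (-7, 8)) = 8.0623
d((-3, 9), (-8, -6)) = 15.8114
d((-3, 9), (-7, 8)) = 4.1231 <-- minimum
d((-8, -6), (-7, 8)) = 14.0357

Closest pair: (-3, 9) and (-7, 8) with distance 4.1231

The closest pair is (-3, 9) and (-7, 8) with Euclidean distance 4.1231. For 4 points, brute-force pairwise comparison is shown above. For large n, the divide-and-conquer algorithm (sort by x, recurse on halves, check the dividing strip) achieves O(n log n).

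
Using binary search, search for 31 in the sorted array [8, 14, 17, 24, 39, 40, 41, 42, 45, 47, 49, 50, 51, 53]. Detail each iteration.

Binary search for 31 in [8, 14, 17, 24, 39, 40, 41, 42, 45, 47, 49, 50, 51, 53]:

lo=0, hi=13, mid=6, arr[mid]=41 -> 41 > 31, search left half
lo=0, hi=5, mid=2, arr[mid]=17 -> 17 < 31, search right half
lo=3, hi=5, mid=4, arr[mid]=39 -> 39 > 31, search left half
lo=3, hi=3, mid=3, arr[mid]=24 -> 24 < 31, search right half
lo=4 > hi=3, target 31 not found

Binary search determines that 31 is not in the array after 4 comparisons. The search space was exhausted without finding the target.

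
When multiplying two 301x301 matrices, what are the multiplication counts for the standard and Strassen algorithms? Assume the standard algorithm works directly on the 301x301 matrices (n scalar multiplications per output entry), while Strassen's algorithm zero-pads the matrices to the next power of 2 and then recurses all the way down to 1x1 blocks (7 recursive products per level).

Matrix multiplication for 301x301 matrices:

Strassen's algorithm requires power-of-2 dimensions. Pad 301x301 to 512x512 (next power of 2).

Standard algorithm: 301^3 = 27270901 multiplications
Strassen's algorithm: 7^(log2(512)) = 7^9 = 40353607 multiplications
Difference: 27270901 - 40353607 = -13082706 (Strassen uses MORE here due to padding overhead — for small or just-over-power-of-2 n, padding can outweigh the per-level savings)

Standard: 27270901 multiplications (301^3). Strassen: 40353607 multiplications (7^9, after padding to 512x512). Strassen reduces 8 recursive multiplications to 7 at each level.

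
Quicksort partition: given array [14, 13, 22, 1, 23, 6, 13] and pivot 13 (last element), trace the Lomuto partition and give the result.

Lomuto partition with pivot = 13:

Initial array: [14, 13, 22, 1, 23, 6, 13]

arr[0]=14 > 13: no swap
arr[1]=13 <= 13: swap with position 0, array becomes [13, 14, 22, 1, 23, 6, 13]
arr[2]=22 > 13: no swap
arr[3]=1 <= 13: swap with position 1, array becomes [13, 1, 22, 14, 23, 6, 13]
arr[4]=23 > 13: no swap
arr[5]=6 <= 13: swap with position 2, array becomes [13, 1, 6, 14, 23, 22, 13]

Place pivot at position 3: [13, 1, 6, 13, 23, 22, 14]
Pivot position: 3

After partitioning with pivot 13, the array becomes [13, 1, 6, 13, 23, 22, 14]. The pivot is placed at index 3. All elements to the left of the pivot are <= 13, and all elements to the right are > 13.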